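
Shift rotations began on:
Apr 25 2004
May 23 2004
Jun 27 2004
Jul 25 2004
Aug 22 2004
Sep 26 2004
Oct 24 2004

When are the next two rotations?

Nov 28 2004, Dec 26 2004

These are Sundays at 28- or 35-day spacing (28, 35, 28, 28, 35, 28).
The pattern: 4th Sunday of the month.
November 2004 — 4th Sunday is Nov 28 2004.
4th Sunday of December 2004: Dec 26 2004.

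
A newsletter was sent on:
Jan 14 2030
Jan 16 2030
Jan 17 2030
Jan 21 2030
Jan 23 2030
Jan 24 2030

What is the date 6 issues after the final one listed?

Gaps: 2, 1, 4, 2, 1 days — not constant, but cyclic with period 3.
The events fall on every Monday, Wednesday and Thursday.
Next Monday: Jan 28 2030.
The following Wednesday is Jan 30 2030.
Next Thursday: Jan 31 2030.
Next Monday: Feb 4 2030.
Next Wednesday: Feb 6 2030.
Next Thursday: Feb 7 2030.

Feb 7 2030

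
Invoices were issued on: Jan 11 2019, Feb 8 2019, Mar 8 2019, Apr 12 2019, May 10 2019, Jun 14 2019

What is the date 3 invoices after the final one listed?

All dates are Fridays, 28, 28, 35, 28, 35 days apart.
Specifically, the 2nd Friday of each month.
July 2019 — 2nd Friday is Jul 12 2019.
August 2019 — 2nd Friday is Aug 9 2019.
September 2019 — 2nd Friday is Sep 13 2019.

Sep 13 2019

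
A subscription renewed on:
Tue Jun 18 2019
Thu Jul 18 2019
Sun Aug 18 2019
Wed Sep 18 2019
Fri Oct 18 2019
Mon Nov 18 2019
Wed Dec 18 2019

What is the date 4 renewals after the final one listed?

Sat Apr 18 2020

The day-of-month is always 18 (30, 31, 31, 30, 31, 30 days between events).
So this recurs on the 18th of each month.
January 2020: Sat Jan 18 2020.
February 2020: Tue Feb 18 2020.
Next: March 2020 → Wed Mar 18 2020.
Next: April 2020 → Sat Apr 18 2020.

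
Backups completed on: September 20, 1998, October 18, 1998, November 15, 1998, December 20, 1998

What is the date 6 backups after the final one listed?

June 20, 1999

All dates are Sundays, 28, 28, 35 days apart.
Specifically, the 3rd Sunday of each month.
3rd Sunday of January 1999: January 17, 1999.
February 1999 — 3rd Sunday is February 21, 1999.
3rd Sunday of March 1999: March 21, 1999.
3rd Sunday of April 1999: April 18, 1999.
May 1999 — 3rd Sunday is May 16, 1999.
3rd Sunday of June 1999: June 20, 1999.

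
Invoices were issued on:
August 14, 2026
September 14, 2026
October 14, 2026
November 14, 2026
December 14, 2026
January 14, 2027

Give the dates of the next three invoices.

The day-of-month is always 14 (31, 30, 31, 30, 31 days between events).
So this recurs on the 14th of each month.
Next: February 2027 → February 14, 2027.
Next: March 2027 → March 14, 2027.
April 2027: April 14, 2027.

February 14, 2027; March 14, 2027; April 14, 2027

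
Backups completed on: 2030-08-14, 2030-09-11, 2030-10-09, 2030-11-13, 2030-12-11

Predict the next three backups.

Gaps: 28, 28, 35, 28 days — a mix of 28 and 35. Every date is a Wednesday.
Each is the 2nd Wednesday of its month.
January 2031 — 2nd Wednesday is 2031-01-08.
2nd Wednesday of February 2031: 2031-02-12.
March 2031 — 2nd Wednesday is 2031-03-12.

2031-01-08, 2031-02-12, 2031-03-12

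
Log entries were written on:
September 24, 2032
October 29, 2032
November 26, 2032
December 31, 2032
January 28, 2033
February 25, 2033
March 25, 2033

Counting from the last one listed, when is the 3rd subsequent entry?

June 24, 2033

All Fridays; the gaps (35, 28, 35, 28, 28, 28) vary with month length.
This is the last Friday of each month.
April 2033 ends with Friday April 29, 2033.
Last Friday of May 2033: May 27, 2033.
June 2033 ends with Friday June 24, 2033.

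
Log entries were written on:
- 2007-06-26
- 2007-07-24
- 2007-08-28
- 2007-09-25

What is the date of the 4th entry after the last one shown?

Gaps: 28, 35, 28 days — a mix of 28 and 35. Every date is a Tuesday.
Each is the 4th Tuesday of its month.
4th Tuesday of October 2007: 2007-10-23.
November 2007 — 4th Tuesday is 2007-11-27.
December 2007 — 4th Tuesday is 2007-12-25.
January 2008 — 4th Tuesday is 2008-01-22.

2008-01-22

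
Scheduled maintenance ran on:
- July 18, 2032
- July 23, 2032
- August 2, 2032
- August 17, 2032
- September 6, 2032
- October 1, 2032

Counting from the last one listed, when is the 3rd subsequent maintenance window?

The spacing grows by 5 each time: 5, 10, 15, 20, 25 days.
Next gap: 30 days. October 1, 2032 + 30 days = October 31, 2032.
Next gap: 35 days. October 31, 2032 + 35 days = December 5, 2032.
Next gap: 40 days. December 5, 2032 + 40 days = January 14, 2033.

January 14, 2033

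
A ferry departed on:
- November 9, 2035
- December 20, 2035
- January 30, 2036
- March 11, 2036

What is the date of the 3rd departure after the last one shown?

July 12, 2036

Every event comes 41 days after the last (41, 41, 41).
March 11, 2036 + 41 days = April 21, 2036.
April 21, 2036 + 41 days = June 1, 2036.
June 1, 2036 + 41 days = July 12, 2036.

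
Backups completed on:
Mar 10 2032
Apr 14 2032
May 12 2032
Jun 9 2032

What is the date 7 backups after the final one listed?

Gaps: 35, 28, 28 days — a mix of 28 and 35. Every date is a Wednesday.
Each is the 2nd Wednesday of its month.
July 2032 — 2nd Wednesday is Jul 14 2032.
2nd Wednesday of August 2032: Aug 11 2032.
2nd Wednesday of September 2032: Sep 8 2032.
October 2032 — 2nd Wednesday is Oct 13 2032.
November 2032 — 2nd Wednesday is Nov 10 2032.
2nd Wednesday of December 2032: Dec 8 2032.
2nd Wednesday of January 2033: Jan 12 2033.

Jan 12 2033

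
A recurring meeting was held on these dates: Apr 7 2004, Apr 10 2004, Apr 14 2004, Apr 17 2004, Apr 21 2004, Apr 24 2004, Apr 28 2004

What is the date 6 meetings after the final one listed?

The gap pattern 3, 4, 3, 4, 3, 4 repeats every 2 events.
These are the Wednesdays and Saturdays of each week.
The following Saturday is May 1 2004.
Next Wednesday: May 5 2004.
The following Saturday is May 8 2004.
Next Wednesday: May 12 2004.
The following Saturday is May 15 2004.
Next Wednesday: May 19 2004.

May 19 2004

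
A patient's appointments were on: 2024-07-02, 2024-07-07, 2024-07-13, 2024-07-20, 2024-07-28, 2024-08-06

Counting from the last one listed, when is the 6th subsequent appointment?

2024-10-20

Intervals are 5, 6, 7, 8, 9 days — an arithmetic progression with common difference 1.
Next gap: 10 days. 2024-08-06 + 10 days = 2024-08-16.
Next gap: 11 days. 2024-08-16 + 11 days = 2024-08-27.
Next gap: 12 days. 2024-08-27 + 12 days = 2024-09-08.
Next gap: 13 days. 2024-09-08 + 13 days = 2024-09-21.
Next gap: 14 days. 2024-09-21 + 14 days = 2024-10-05.
Next gap: 15 days. 2024-10-05 + 15 days = 2024-10-20.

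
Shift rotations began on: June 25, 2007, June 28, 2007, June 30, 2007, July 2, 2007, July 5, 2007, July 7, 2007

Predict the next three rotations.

The gap pattern 3, 2, 2, 3, 2 repeats every 3 events.
These are the Mondays, Thursdays and Saturdays of each week.
The following Monday is July 9, 2007.
The following Thursday is July 12, 2007.
The following Saturday is July 14, 2007.

July 9, 2007; July 12, 2007; July 14, 2007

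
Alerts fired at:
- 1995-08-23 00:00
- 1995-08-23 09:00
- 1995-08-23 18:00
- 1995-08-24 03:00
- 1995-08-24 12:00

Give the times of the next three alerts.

1995-08-24 21:00, 1995-08-25 06:00, 1995-08-25 15:00

The interval is a steady 9 hours (9, 9, 9, 9).
1995-08-24 12:00 + 9 h = 1995-08-24 21:00.
1995-08-24 21:00 + 9 h = 1995-08-25 06:00.
1995-08-25 06:00 + 9 h = 1995-08-25 15:00.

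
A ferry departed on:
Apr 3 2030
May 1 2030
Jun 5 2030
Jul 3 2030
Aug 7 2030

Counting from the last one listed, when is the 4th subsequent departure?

All dates are Wednesdays, 28, 35, 28, 35 days apart.
Specifically, the 1st Wednesday of each month.
1st Wednesday of September 2030: Sep 4 2030.
1st Wednesday of October 2030: Oct 2 2030.
November 2030 — 1st Wednesday is Nov 6 2030.
1st Wednesday of December 2030: Dec 4 2030.

Dec 4 2030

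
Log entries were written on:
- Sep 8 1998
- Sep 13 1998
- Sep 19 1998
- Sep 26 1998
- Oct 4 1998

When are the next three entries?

The spacing grows by 1 each time: 5, 6, 7, 8 days.
Next gap: 9 days. Oct 4 1998 + 9 days = Oct 13 1998.
Next gap: 10 days. Oct 13 1998 + 10 days = Oct 23 1998.
Next gap: 11 days. Oct 23 1998 + 11 days = Nov 3 1998.

Oct 13 1998, Oct 23 1998, Nov 3 1998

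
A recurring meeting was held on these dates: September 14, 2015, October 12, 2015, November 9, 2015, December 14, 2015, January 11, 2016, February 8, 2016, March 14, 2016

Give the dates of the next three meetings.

Gaps: 28, 28, 35, 28, 28, 35 days — a mix of 28 and 35. Every date is a Monday.
Each is the 2nd Monday of its month.
April 2016 — 2nd Monday is April 11, 2016.
2nd Monday of May 2016: May 9, 2016.
2nd Monday of June 2016: June 13, 2016.

April 11, 2016; May 9, 2016; June 13, 2016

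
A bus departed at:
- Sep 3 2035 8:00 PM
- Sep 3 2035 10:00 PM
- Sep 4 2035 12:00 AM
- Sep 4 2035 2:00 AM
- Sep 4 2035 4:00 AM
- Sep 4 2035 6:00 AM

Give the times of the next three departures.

Gaps: 2, 2, 2, 2, 2 hours — each event is 2 hours after the previous one.
Sep 4 2035 6:00 AM + 2 h = Sep 4 2035 8:00 AM.
Sep 4 2035 8:00 AM + 2 h = Sep 4 2035 10:00 AM.
Sep 4 2035 10:00 AM + 2 h = Sep 4 2035 12:00 PM.

Sep 4 2035 8:00 AM, Sep 4 2035 10:00 AM, Sep 4 2035 12:00 PM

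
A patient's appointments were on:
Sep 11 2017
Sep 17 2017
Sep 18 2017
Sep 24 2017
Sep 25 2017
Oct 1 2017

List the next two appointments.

Gaps: 6, 1, 6, 1, 6 days — not constant, but cyclic with period 2.
The events fall on every Monday and Sunday.
Next Monday: Oct 2 2017.
The following Sunday is Oct 8 2017.

Oct 2 2017, Oct 8 2017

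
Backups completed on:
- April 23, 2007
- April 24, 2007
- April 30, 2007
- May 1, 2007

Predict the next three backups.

May 7, 2007; May 8, 2007; May 14, 2007

The gap pattern 1, 6, 1 repeats every 2 events.
These are the Mondays and Tuesdays of each week.
Next Monday: May 7, 2007.
Next Tuesday: May 8, 2007.
Next Monday: May 14, 2007.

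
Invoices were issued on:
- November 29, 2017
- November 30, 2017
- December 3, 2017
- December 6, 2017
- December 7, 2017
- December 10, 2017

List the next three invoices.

The gap pattern 1, 3, 3, 1, 3 repeats every 3 events.
These are the Wednesdays, Thursdays and Sundays of each week.
The following Wednesday is December 13, 2017.
The following Thursday is December 14, 2017.
Next Sunday: December 17, 2017.

December 13, 2017; December 14, 2017; December 17, 2017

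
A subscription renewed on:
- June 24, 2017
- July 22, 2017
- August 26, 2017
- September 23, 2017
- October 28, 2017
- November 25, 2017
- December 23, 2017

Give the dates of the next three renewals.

All dates are Saturdays, 28, 35, 28, 35, 28, 28 days apart.
Specifically, the 4th Saturday of each month.
January 2018 — 4th Saturday is January 27, 2018.
February 2018 — 4th Saturday is February 24, 2018.
4th Saturday of March 2018: March 24, 2018.

January 27, 2018; February 24, 2018; March 24, 2018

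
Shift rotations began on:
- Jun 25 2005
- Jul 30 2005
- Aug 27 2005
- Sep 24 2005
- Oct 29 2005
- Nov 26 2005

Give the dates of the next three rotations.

Dec 31 2005, Jan 28 2006, Feb 25 2006

Every date is a Saturday; gaps 35, 28, 28, 35, 28 days.
Each is the last Saturday of its month (at least one falls on the 29th or later, ruling out '4th Saturday').
Last Saturday of December 2005: Dec 31 2005.
Last Saturday of January 2006: Jan 28 2006.
Last Saturday of February 2006: Feb 25 2006.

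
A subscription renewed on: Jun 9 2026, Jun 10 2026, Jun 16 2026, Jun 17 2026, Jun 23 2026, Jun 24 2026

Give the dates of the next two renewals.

Jun 30 2026, Jul 1 2026

Every event lands on a Tuesday or Wednesday (gaps cycle 1, 6, 1, 6, 1).
So the schedule is: every Tuesday and Wednesday.
Next Tuesday: Jun 30 2026.
The following Wednesday is Jul 1 2026.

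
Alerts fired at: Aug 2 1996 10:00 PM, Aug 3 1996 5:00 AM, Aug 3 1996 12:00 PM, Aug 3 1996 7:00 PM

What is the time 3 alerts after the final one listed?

Spacing: 7, 7, 7 h — constant 7 h.
Aug 3 1996 7:00 PM + 7 h = Aug 4 1996 2:00 AM.
Aug 4 1996 2:00 AM + 7 h = Aug 4 1996 9:00 AM.
Aug 4 1996 9:00 AM + 7 h = Aug 4 1996 4:00 PM.

Aug 4 1996 4:00 PM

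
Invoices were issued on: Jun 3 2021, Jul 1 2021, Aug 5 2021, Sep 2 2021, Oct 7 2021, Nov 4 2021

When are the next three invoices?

Dec 2 2021, Jan 6 2022, Feb 3 2022

All dates are Thursdays, 28, 35, 28, 35, 28 days apart.
Specifically, the 1st Thursday of each month.
December 2021 — 1st Thursday is Dec 2 2021.
1st Thursday of January 2022: Jan 6 2022.
1st Thursday of February 2022: Feb 3 2022.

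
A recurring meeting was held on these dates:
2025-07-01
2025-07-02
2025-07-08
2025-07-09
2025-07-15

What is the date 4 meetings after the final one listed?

The gap pattern 1, 6, 1, 6 repeats every 2 events.
These are the Tuesdays and Wednesdays of each week.
The following Wednesday is 2025-07-16.
Next Tuesday: 2025-07-22.
The following Wednesday is 2025-07-23.
The following Tuesday is 2025-07-29.

2025-07-29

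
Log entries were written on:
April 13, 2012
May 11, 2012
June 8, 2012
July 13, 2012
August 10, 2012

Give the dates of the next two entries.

All dates are Fridays, 28, 28, 35, 28 days apart.
Specifically, the 2nd Friday of each month.
2nd Friday of September 2012: September 14, 2012.
October 2012 — 2nd Friday is October 12, 2012.

September 14, 2012; October 12, 2012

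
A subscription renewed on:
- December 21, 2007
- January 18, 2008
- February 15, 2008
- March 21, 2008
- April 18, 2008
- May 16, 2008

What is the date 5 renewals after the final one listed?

October 17, 2008

All dates are Fridays, 28, 28, 35, 28, 28 days apart.
Specifically, the 3rd Friday of each month.
June 2008 — 3rd Friday is June 20, 2008.
3rd Friday of July 2008: July 18, 2008.
August 2008 — 3rd Friday is August 15, 2008.
3rd Friday of September 2008: September 19, 2008.
October 2008 — 3rd Friday is October 17, 2008.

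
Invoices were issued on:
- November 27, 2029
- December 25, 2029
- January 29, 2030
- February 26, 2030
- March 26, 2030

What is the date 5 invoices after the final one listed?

These are Tuesdays with 28, 35, 28, 28-day gaps.
Each is the final Tuesday of its month — January 29, 2030 is past the 28th, so '4th Tuesday' doesn't fit.
Last Tuesday of April 2030: April 30, 2030.
May 2030 ends with Tuesday May 28, 2030.
June 2030 ends with Tuesday June 25, 2030.
July 2030 ends with Tuesday July 30, 2030.
August 2030 ends with Tuesday August 27, 2030.

August 27, 2030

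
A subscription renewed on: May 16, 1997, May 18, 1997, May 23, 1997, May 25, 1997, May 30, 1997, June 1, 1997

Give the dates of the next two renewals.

June 6, 1997; June 8, 1997

The gap pattern 2, 5, 2, 5, 2 repeats every 2 events.
These are the Fridays and Sundays of each week.
The following Friday is June 6, 1997.
Next Sunday: June 8, 1997.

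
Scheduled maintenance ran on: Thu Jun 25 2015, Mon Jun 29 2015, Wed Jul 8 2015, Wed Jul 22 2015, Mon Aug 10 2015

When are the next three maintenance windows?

Thu Sep 3 2015, Fri Oct 2 2015, Thu Nov 5 2015

Intervals are 4, 9, 14, 19 days — an arithmetic progression with common difference 5.
Next gap: 24 days. Mon Aug 10 2015 + 24 days = Thu Sep 3 2015.
Next gap: 29 days. Thu Sep 3 2015 + 29 days = Fri Oct 2 2015.
Next gap: 34 days. Fri Oct 2 2015 + 34 days = Thu Nov 5 2015.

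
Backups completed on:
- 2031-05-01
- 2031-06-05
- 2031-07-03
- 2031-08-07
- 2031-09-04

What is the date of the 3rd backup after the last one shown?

Gaps: 35, 28, 35, 28 days — a mix of 28 and 35. Every date is a Thursday.
Each is the 1st Thursday of its month.
October 2031 — 1st Thursday is 2031-10-02.
November 2031 — 1st Thursday is 2031-11-06.
December 2031 — 1st Thursday is 2031-12-04.

2031-12-04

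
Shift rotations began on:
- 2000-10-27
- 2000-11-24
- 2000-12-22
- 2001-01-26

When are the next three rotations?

2001-02-23, 2001-03-23, 2001-04-27

All dates are Fridays, 28, 28, 35 days apart.
Specifically, the 4th Friday of each month.
4th Friday of February 2001: 2001-02-23.
March 2001 — 4th Friday is 2001-03-23.
April 2001 — 4th Friday is 2001-04-27.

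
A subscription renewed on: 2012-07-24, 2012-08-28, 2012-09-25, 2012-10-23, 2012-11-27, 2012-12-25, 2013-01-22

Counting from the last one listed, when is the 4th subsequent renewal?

2013-05-28

All dates are Tuesdays, 35, 28, 28, 35, 28, 28 days apart.
Specifically, the 4th Tuesday of each month.
February 2013 — 4th Tuesday is 2013-02-26.
4th Tuesday of March 2013: 2013-03-26.
4th Tuesday of April 2013: 2013-04-23.
May 2013 — 4th Tuesday is 2013-05-28.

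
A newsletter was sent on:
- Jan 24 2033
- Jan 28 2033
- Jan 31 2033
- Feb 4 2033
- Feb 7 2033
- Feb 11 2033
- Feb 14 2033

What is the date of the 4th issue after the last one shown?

Feb 28 2033

Gaps: 4, 3, 4, 3, 4, 3 days — not constant, but cyclic with period 2.
The events fall on every Monday and Friday.
The following Friday is Feb 18 2033.
Next Monday: Feb 21 2033.
The following Friday is Feb 25 2033.
The following Monday is Feb 28 2033.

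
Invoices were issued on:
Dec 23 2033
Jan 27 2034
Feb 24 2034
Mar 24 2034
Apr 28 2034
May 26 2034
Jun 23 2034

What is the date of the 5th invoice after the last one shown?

All dates are Fridays, 35, 28, 28, 35, 28, 28 days apart.
Specifically, the 4th Friday of each month.
4th Friday of July 2034: Jul 28 2034.
4th Friday of August 2034: Aug 25 2034.
4th Friday of September 2034: Sep 22 2034.
October 2034 — 4th Friday is Oct 27 2034.
4th Friday of November 2034: Nov 24 2034.

Nov 24 2034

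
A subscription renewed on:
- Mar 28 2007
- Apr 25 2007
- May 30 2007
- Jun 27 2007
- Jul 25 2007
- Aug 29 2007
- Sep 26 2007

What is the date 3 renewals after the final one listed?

All Wednesdays; the gaps (28, 35, 28, 28, 35, 28) vary with month length.
This is the last Wednesday of each month.
October 2007 ends with Wednesday Oct 31 2007.
Last Wednesday of November 2007: Nov 28 2007.
December 2007 ends with Wednesday Dec 26 2007.

Dec 26 2007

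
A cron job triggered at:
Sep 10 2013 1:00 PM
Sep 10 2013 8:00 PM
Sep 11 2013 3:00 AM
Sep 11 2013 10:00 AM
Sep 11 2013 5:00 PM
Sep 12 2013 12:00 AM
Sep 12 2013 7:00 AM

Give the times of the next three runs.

Sep 12 2013 2:00 PM, Sep 12 2013 9:00 PM, Sep 13 2013 4:00 AM

Gaps: 7, 7, 7, 7, 7, 7 hours — each event is 7 hours after the previous one.
Sep 12 2013 7:00 AM + 7 h = Sep 12 2013 2:00 PM.
Sep 12 2013 2:00 PM + 7 h = Sep 12 2013 9:00 PM.
Sep 12 2013 9:00 PM + 7 h = Sep 13 2013 4:00 AM.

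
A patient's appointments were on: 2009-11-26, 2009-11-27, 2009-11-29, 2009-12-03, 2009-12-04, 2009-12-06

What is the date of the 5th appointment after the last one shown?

2009-12-18

Every event lands on a Thursday or Friday or Sunday (gaps cycle 1, 2, 4, 1, 2).
So the schedule is: every Thursday, Friday and Sunday.
The following Thursday is 2009-12-10.
Next Friday: 2009-12-11.
The following Sunday is 2009-12-13.
Next Thursday: 2009-12-17.
The following Friday is 2009-12-18.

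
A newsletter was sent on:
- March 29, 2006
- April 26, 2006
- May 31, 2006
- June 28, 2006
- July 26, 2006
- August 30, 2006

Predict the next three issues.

These are Wednesdays with 28, 35, 28, 28, 35-day gaps.
Each is the final Wednesday of its month — March 29, 2006 is past the 28th, so '4th Wednesday' doesn't fit.
Last Wednesday of September 2006: September 27, 2006.
Last Wednesday of October 2006: October 25, 2006.
Last Wednesday of November 2006: November 29, 2006.

September 27, 2006; October 25, 2006; November 29, 2006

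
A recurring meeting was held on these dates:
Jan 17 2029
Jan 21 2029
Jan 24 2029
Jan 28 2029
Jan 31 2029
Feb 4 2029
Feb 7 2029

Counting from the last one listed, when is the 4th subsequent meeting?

Feb 21 2029

Gaps: 4, 3, 4, 3, 4, 3 days — not constant, but cyclic with period 2.
The events fall on every Wednesday and Sunday.
Next Sunday: Feb 11 2029.
The following Wednesday is Feb 14 2029.
Next Sunday: Feb 18 2029.
Next Wednesday: Feb 21 2029.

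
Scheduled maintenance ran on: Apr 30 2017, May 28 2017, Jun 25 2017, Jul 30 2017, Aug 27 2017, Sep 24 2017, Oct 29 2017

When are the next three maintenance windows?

These are Sundays with 28, 28, 35, 28, 28, 35-day gaps.
Each is the final Sunday of its month — Apr 30 2017 is past the 28th, so '4th Sunday' doesn't fit.
November 2017 ends with Sunday Nov 26 2017.
December 2017 ends with Sunday Dec 31 2017.
January 2018 ends with Sunday Jan 28 2018.

Nov 26 2017, Dec 31 2017, Jan 28 2018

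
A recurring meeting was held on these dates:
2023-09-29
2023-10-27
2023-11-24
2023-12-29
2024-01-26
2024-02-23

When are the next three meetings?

Every date is a Friday; gaps 28, 28, 35, 28, 28 days.
Each is the last Friday of its month (at least one falls on the 29th or later, ruling out '4th Friday').
March 2024 ends with Friday 2024-03-29.
Last Friday of April 2024: 2024-04-26.
Last Friday of May 2024: 2024-05-31.

2024-03-29, 2024-04-26, 2024-05-31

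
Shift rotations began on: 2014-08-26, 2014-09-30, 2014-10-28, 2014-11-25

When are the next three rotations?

All Tuesdays; the gaps (35, 28, 28) vary with month length.
This is the last Tuesday of each month.
December 2014 ends with Tuesday 2014-12-30.
January 2015 ends with Tuesday 2015-01-27.
Last Tuesday of February 2015: 2015-02-24.

2014-12-30, 2015-01-27, 2015-02-24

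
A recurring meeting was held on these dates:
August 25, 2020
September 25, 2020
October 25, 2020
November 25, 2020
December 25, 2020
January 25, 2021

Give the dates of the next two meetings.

Gaps: 31, 30, 31, 30, 31 days — not constant. Every event is on the 25th of the month.
Pattern: the 25th of each month.
Next: February 2021 → February 25, 2021.
Next: March 2021 → March 25, 2021.

February 25, 2021; March 25, 2021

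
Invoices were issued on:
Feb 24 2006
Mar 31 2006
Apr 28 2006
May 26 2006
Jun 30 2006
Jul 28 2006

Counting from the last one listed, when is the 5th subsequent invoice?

Every date is a Friday; gaps 35, 28, 28, 35, 28 days.
Each is the last Friday of its month (at least one falls on the 29th or later, ruling out '4th Friday').
Last Friday of August 2006: Aug 25 2006.
Last Friday of September 2006: Sep 29 2006.
Last Friday of October 2006: Oct 27 2006.
November 2006 ends with Friday Nov 24 2006.
Last Friday of December 2006: Dec 29 2006.

Dec 29 2006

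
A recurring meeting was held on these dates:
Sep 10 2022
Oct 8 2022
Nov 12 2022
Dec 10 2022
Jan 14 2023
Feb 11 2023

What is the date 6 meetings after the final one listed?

Aug 12 2023

All dates are Saturdays, 28, 35, 28, 35, 28 days apart.
Specifically, the 2nd Saturday of each month.
2nd Saturday of March 2023: Mar 11 2023.
April 2023 — 2nd Saturday is Apr 8 2023.
May 2023 — 2nd Saturday is May 13 2023.
2nd Saturday of June 2023: Jun 10 2023.
2nd Saturday of July 2023: Jul 8 2023.
2nd Saturday of August 2023: Aug 12 2023.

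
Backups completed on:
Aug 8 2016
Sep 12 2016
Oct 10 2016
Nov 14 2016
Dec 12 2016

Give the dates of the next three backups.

Jan 9 2017, Feb 13 2017, Mar 13 2017

All dates are Mondays, 35, 28, 35, 28 days apart.
Specifically, the 2nd Monday of each month.
2nd Monday of January 2017: Jan 9 2017.
February 2017 — 2nd Monday is Feb 13 2017.
2nd Monday of March 2017: Mar 13 2017.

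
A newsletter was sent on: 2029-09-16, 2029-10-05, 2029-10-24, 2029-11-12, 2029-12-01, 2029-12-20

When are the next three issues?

Gaps between consecutive events: 19, 19, 19, 19, 19 days — a constant 19-day interval.
2029-12-20 + 19 days = 2030-01-08.
2030-01-08 + 19 days = 2030-01-27.
2030-01-27 + 19 days = 2030-02-15.

2030-01-08, 2030-01-27, 2030-02-15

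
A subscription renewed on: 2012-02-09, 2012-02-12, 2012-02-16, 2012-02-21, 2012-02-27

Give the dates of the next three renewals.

The spacing grows by 1 each time: 3, 4, 5, 6 days.
Next gap: 7 days. 2012-02-27 + 7 days = 2012-03-05.
Next gap: 8 days. 2012-03-05 + 8 days = 2012-03-13.
Next gap: 9 days. 2012-03-13 + 9 days = 2012-03-22.

2012-03-05, 2012-03-13, 2012-03-22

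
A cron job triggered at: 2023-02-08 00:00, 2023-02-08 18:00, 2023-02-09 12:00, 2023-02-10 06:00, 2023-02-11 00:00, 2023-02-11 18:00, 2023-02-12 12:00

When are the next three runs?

Gaps: 18, 18, 18, 18, 18, 18 hours — each event is 18 hours after the previous one.
2023-02-12 12:00 + 18 h = 2023-02-13 06:00.
2023-02-13 06:00 + 18 h = 2023-02-14 00:00.
2023-02-14 00:00 + 18 h = 2023-02-14 18:00.

2023-02-13 06:00, 2023-02-14 00:00, 2023-02-14 18:00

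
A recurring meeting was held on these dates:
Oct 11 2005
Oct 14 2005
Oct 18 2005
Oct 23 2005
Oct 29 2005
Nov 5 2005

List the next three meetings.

Intervals are 3, 4, 5, 6, 7 days — an arithmetic progression with common difference 1.
Next gap: 8 days. Nov 5 2005 + 8 days = Nov 13 2005.
Next gap: 9 days. Nov 13 2005 + 9 days = Nov 22 2005.
Next gap: 10 days. Nov 22 2005 + 10 days = Dec 2 2005.

Nov 13 2005, Nov 22 2005, Dec 2 2005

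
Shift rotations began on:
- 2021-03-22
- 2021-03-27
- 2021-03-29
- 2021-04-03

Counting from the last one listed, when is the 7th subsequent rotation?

2021-04-26

The gap pattern 5, 2, 5 repeats every 2 events.
These are the Mondays and Saturdays of each week.
Next Monday: 2021-04-05.
Next Saturday: 2021-04-10.
Next Monday: 2021-04-12.
Next Saturday: 2021-04-17.
The following Monday is 2021-04-19.
Next Saturday: 2021-04-24.
Next Monday: 2021-04-26.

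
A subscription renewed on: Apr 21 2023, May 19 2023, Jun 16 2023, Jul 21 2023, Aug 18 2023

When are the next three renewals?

All dates are Fridays, 28, 28, 35, 28 days apart.
Specifically, the 3rd Friday of each month.
3rd Friday of September 2023: Sep 15 2023.
October 2023 — 3rd Friday is Oct 20 2023.
November 2023 — 3rd Friday is Nov 17 2023.

Sep 15 2023, Oct 20 2023, Nov 17 2023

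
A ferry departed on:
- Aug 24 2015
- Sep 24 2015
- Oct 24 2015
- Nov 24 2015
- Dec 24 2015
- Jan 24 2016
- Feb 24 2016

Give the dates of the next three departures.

Each date is the 24th; the gaps (31, 30, 31, 30, 31, 31) track the month lengths.
The rule is the 24th of each month.
March 2016: Mar 24 2016.
April 2016: Apr 24 2016.
May 2016: May 24 2016.

Mar 24 2016, Apr 24 2016, May 24 2016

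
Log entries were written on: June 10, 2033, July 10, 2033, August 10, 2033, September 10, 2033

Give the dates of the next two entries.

The day-of-month is always 10 (30, 31, 31 days between events).
So this recurs on the 10th of each month.
Next: October 2033 → October 10, 2033.
Next: November 2033 → November 10, 2033.

October 10, 2033; November 10, 2033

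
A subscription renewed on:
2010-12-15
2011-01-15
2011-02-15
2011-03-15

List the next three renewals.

2011-04-15, 2011-05-15, 2011-06-15

The day-of-month is always 15 (31, 31, 28 days between events).
So this recurs on the 15th of each month.
April 2011: 2011-04-15.
May 2011: 2011-05-15.
June 2011: 2011-06-15.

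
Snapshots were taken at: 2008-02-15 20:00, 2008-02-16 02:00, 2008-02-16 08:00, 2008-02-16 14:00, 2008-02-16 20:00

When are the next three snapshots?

2008-02-17 02:00, 2008-02-17 08:00, 2008-02-17 14:00

Spacing: 6, 6, 6, 6 h — constant 6 h.
2008-02-16 20:00 + 6 h = 2008-02-17 02:00.
2008-02-17 02:00 + 6 h = 2008-02-17 08:00.
2008-02-17 08:00 + 6 h = 2008-02-17 14:00.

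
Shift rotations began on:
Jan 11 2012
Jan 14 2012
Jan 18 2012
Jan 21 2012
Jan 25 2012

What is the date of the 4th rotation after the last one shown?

Feb 8 2012

The gap pattern 3, 4, 3, 4 repeats every 2 events.
These are the Wednesdays and Saturdays of each week.
Next Saturday: Jan 28 2012.
Next Wednesday: Feb 1 2012.
Next Saturday: Feb 4 2012.
Next Wednesday: Feb 8 2012.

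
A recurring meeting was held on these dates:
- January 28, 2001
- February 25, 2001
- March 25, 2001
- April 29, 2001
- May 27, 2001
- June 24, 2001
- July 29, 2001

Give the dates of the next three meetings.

August 26, 2001; September 30, 2001; October 28, 2001

All Sundays; the gaps (28, 28, 35, 28, 28, 35) vary with month length.
This is the last Sunday of each month.
August 2001 ends with Sunday August 26, 2001.
September 2001 ends with Sunday September 30, 2001.
Last Sunday of October 2001: October 28, 2001.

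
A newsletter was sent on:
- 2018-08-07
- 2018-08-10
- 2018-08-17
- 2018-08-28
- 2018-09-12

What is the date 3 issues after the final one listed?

Intervals are 3, 7, 11, 15 days — an arithmetic progression with common difference 4.
Next gap: 19 days. 2018-09-12 + 19 days = 2018-10-01.
Next gap: 23 days. 2018-10-01 + 23 days = 2018-10-24.
Next gap: 27 days. 2018-10-24 + 27 days = 2018-11-20.

2018-11-20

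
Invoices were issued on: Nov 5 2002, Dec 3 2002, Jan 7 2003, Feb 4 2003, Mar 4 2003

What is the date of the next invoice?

Gaps: 28, 35, 28, 28 days — a mix of 28 and 35. Every date is a Tuesday.
Each is the 1st Tuesday of its month.
1st Tuesday of April 2003: Apr 1 2003.

Apr 1 2003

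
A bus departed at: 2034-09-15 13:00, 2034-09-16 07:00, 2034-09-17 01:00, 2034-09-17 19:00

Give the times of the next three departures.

Gaps: 18, 18, 18 hours — each event is 18 hours after the previous one.
2034-09-17 19:00 + 18 h = 2034-09-18 13:00.
2034-09-18 13:00 + 18 h = 2034-09-19 07:00.
2034-09-19 07:00 + 18 h = 2034-09-20 01:00.

2034-09-18 13:00, 2034-09-19 07:00, 2034-09-20 01:00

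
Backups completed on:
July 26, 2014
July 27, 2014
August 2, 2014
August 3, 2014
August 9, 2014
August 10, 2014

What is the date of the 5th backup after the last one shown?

August 30, 2014

Every event lands on a Saturday or Sunday (gaps cycle 1, 6, 1, 6, 1).
So the schedule is: every Saturday and Sunday.
Next Saturday: August 16, 2014.
Next Sunday: August 17, 2014.
The following Saturday is August 23, 2014.
The following Sunday is August 24, 2014.
The following Saturday is August 30, 2014.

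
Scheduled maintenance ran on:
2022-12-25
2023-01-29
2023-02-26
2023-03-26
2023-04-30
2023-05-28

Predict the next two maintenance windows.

All Sundays; the gaps (35, 28, 28, 35, 28) vary with month length.
This is the last Sunday of each month.
Last Sunday of June 2023: 2023-06-25.
Last Sunday of July 2023: 2023-07-30.

2023-06-25, 2023-07-30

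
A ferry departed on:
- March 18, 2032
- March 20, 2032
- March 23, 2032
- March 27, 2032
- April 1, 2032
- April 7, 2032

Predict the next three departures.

Intervals are 2, 3, 4, 5, 6 days — an arithmetic progression with common difference 1.
Next gap: 7 days. April 7, 2032 + 7 days = April 14, 2032.
Next gap: 8 days. April 14, 2032 + 8 days = April 22, 2032.
Next gap: 9 days. April 22, 2032 + 9 days = May 1, 2032.

April 14, 2032; April 22, 2032; May 1, 2032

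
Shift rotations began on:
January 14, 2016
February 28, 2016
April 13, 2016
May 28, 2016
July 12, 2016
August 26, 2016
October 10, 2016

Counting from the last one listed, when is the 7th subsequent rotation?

Gaps between consecutive events: 45, 45, 45, 45, 45, 45 days — a constant 45-day interval.
October 10, 2016 + 45 days = November 24, 2016.
November 24, 2016 + 45 days = January 8, 2017.
January 8, 2017 + 45 days = February 22, 2017.
February 22, 2017 + 45 days = April 8, 2017.
April 8, 2017 + 45 days = May 23, 2017.
May 23, 2017 + 45 days = July 7, 2017.
July 7, 2017 + 45 days = August 21, 2017.

August 21, 2017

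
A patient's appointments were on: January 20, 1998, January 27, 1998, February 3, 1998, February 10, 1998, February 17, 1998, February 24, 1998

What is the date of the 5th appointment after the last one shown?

The spacing is 7, 7, 7, 7, 7 days — always 7 days.
February 24, 1998 + 7 days = March 3, 1998.
March 3, 1998 + 7 days = March 10, 1998.
March 10, 1998 + 7 days = March 17, 1998.
March 17, 1998 + 7 days = March 24, 1998.
March 24, 1998 + 7 days = March 31, 1998.

March 31, 1998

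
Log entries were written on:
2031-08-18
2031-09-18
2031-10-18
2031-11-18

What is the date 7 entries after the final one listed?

The day-of-month is always 18 (31, 30, 31 days between events).
So this recurs on the 18th of each month.
December 2031: 2031-12-18.
Next: January 2032 → 2032-01-18.
February 2032: 2032-02-18.
Next: March 2032 → 2032-03-18.
Next: April 2032 → 2032-04-18.
May 2032: 2032-05-18.
June 2032: 2032-06-18.

2032-06-18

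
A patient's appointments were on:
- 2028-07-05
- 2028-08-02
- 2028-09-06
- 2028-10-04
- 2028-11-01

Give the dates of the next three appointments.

All dates are Wednesdays, 28, 35, 28, 28 days apart.
Specifically, the 1st Wednesday of each month.
1st Wednesday of December 2028: 2028-12-06.
1st Wednesday of January 2029: 2029-01-03.
February 2029 — 1st Wednesday is 2029-02-07.

2028-12-06, 2029-01-03, 2029-02-07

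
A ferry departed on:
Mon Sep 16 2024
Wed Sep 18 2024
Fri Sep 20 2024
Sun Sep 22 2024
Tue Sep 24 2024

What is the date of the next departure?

Thu Sep 26 2024

Every event comes 2 days after the last (2, 2, 2, 2).
Tue Sep 24 2024 + 2 days = Thu Sep 26 2024.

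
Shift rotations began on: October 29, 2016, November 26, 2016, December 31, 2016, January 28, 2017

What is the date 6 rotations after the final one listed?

These are Saturdays with 28, 35, 28-day gaps.
Each is the final Saturday of its month — October 29, 2016 is past the 28th, so '4th Saturday' doesn't fit.
Last Saturday of February 2017: February 25, 2017.
March 2017 ends with Saturday March 25, 2017.
April 2017 ends with Saturday April 29, 2017.
Last Saturday of May 2017: May 27, 2017.
Last Saturday of June 2017: June 24, 2017.
Last Saturday of July 2017: July 29, 2017.

July 29, 2017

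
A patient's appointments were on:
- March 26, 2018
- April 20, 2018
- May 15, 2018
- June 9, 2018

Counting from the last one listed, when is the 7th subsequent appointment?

December 1, 2018

Gaps between consecutive events: 25, 25, 25 days — a constant 25-day interval.
June 9, 2018 + 25 days = July 4, 2018.
July 4, 2018 + 25 days = July 29, 2018.
July 29, 2018 + 25 days = August 23, 2018.
August 23, 2018 + 25 days = September 17, 2018.
September 17, 2018 + 25 days = October 12, 2018.
October 12, 2018 + 25 days = November 6, 2018.
November 6, 2018 + 25 days = December 1, 2018.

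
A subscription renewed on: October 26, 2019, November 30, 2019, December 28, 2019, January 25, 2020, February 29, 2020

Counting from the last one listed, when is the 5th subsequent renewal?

July 25, 2020

All Saturdays; the gaps (35, 28, 28, 35) vary with month length.
This is the last Saturday of each month.
Last Saturday of March 2020: March 28, 2020.
April 2020 ends with Saturday April 25, 2020.
May 2020 ends with Saturday May 30, 2020.
Last Saturday of June 2020: June 27, 2020.
Last Saturday of July 2020: July 25, 2020.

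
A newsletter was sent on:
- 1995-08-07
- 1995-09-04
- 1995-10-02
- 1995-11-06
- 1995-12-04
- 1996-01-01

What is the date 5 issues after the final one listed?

1996-06-03

These are Mondays at 28- or 35-day spacing (28, 28, 35, 28, 28).
The pattern: 1st Monday of the month.
February 1996 — 1st Monday is 1996-02-05.
1st Monday of March 1996: 1996-03-04.
April 1996 — 1st Monday is 1996-04-01.
1st Monday of May 1996: 1996-05-06.
1st Monday of June 1996: 1996-06-03.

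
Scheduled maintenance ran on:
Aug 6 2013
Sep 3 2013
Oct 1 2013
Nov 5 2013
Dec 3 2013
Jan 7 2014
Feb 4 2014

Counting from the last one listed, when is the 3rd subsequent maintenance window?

Gaps: 28, 28, 35, 28, 35, 28 days — a mix of 28 and 35. Every date is a Tuesday.
Each is the 1st Tuesday of its month.
1st Tuesday of March 2014: Mar 4 2014.
April 2014 — 1st Tuesday is Apr 1 2014.
1st Tuesday of May 2014: May 6 2014.

May 6 2014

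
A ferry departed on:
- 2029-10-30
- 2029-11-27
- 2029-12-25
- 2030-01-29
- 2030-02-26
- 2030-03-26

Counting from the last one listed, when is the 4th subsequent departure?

2030-07-30

All Tuesdays; the gaps (28, 28, 35, 28, 28) vary with month length.
This is the last Tuesday of each month.
Last Tuesday of April 2030: 2030-04-30.
Last Tuesday of May 2030: 2030-05-28.
Last Tuesday of June 2030: 2030-06-25.
July 2030 ends with Tuesday 2030-07-30.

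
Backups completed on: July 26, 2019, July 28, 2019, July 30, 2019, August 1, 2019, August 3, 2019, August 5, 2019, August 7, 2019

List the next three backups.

August 9, 2019; August 11, 2019; August 13, 2019

Every event comes 2 days after the last (2, 2, 2, 2, 2, 2).
August 7, 2019 + 2 days = August 9, 2019.
August 9, 2019 + 2 days = August 11, 2019.
August 11, 2019 + 2 days = August 13, 2019.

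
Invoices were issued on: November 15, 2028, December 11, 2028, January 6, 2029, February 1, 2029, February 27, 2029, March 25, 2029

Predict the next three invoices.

April 20, 2029; May 16, 2029; June 11, 2029

Gaps between consecutive events: 26, 26, 26, 26, 26 days — a constant 26-day interval.
March 25, 2029 + 26 days = April 20, 2029.
April 20, 2029 + 26 days = May 16, 2029.
May 16, 2029 + 26 days = June 11, 2029.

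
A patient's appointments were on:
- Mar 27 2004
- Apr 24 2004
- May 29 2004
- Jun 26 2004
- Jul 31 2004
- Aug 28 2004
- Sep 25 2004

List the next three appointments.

Every date is a Saturday; gaps 28, 35, 28, 35, 28, 28 days.
Each is the last Saturday of its month (at least one falls on the 29th or later, ruling out '4th Saturday').
October 2004 ends with Saturday Oct 30 2004.
Last Saturday of November 2004: Nov 27 2004.
Last Saturday of December 2004: Dec 25 2004.

Oct 30 2004, Nov 27 2004, Dec 25 2004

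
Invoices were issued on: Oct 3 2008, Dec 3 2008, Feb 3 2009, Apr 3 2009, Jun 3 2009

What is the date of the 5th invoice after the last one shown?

Gaps: 61, 62, 59, 61 days — not constant. Every event is on the 3rd of the month.
Pattern: the 3rd of every 2 months.
August 2009: Aug 3 2009.
Next: October 2009 → Oct 3 2009.
December 2009: Dec 3 2009.
Next: February 2010 → Feb 3 2010.
Next: April 2010 → Apr 3 2010.

Apr 3 2010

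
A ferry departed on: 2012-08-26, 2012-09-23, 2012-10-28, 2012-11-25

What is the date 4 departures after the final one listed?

2013-03-24

These are Sundays at 28- or 35-day spacing (28, 35, 28).
The pattern: 4th Sunday of the month.
December 2012 — 4th Sunday is 2012-12-23.
4th Sunday of January 2013: 2013-01-27.
February 2013 — 4th Sunday is 2013-02-24.
March 2013 — 4th Sunday is 2013-03-24.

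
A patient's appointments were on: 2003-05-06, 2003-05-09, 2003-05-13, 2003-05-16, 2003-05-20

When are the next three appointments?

2003-05-23, 2003-05-27, 2003-05-30

The gap pattern 3, 4, 3, 4 repeats every 2 events.
These are the Tuesdays and Fridays of each week.
Next Friday: 2003-05-23.
The following Tuesday is 2003-05-27.
Next Friday: 2003-05-30.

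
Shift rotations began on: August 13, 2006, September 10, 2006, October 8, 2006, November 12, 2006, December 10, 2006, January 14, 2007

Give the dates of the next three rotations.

February 11, 2007; March 11, 2007; April 8, 2007

These are Sundays at 28- or 35-day spacing (28, 28, 35, 28, 35).
The pattern: 2nd Sunday of the month.
2nd Sunday of February 2007: February 11, 2007.
March 2007 — 2nd Sunday is March 11, 2007.
April 2007 — 2nd Sunday is April 8, 2007.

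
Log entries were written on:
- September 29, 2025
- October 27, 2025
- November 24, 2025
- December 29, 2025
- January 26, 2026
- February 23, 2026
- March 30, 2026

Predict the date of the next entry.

Every date is a Monday; gaps 28, 28, 35, 28, 28, 35 days.
Each is the last Monday of its month (at least one falls on the 29th or later, ruling out '4th Monday').
Last Monday of April 2026: April 27, 2026.

April 27, 2026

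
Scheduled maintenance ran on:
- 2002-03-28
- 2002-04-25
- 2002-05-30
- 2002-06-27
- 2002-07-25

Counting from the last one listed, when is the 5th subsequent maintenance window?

All Thursdays; the gaps (28, 35, 28, 28) vary with month length.
This is the last Thursday of each month.
August 2002 ends with Thursday 2002-08-29.
Last Thursday of September 2002: 2002-09-26.
Last Thursday of October 2002: 2002-10-31.
Last Thursday of November 2002: 2002-11-28.
December 2002 ends with Thursday 2002-12-26.

2002-12-26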